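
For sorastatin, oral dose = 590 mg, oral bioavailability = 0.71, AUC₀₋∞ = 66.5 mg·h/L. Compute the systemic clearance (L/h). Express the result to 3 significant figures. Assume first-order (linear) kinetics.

CL = F·Dose / AUC = 0.71 × 590 / 66.5 = 6.299 L/h

6.30 L/h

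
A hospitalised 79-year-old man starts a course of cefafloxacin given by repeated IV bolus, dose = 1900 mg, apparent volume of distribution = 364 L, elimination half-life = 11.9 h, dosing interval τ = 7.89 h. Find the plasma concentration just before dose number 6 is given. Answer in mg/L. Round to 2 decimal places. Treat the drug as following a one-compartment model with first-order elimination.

8.05 mg/L

C₀ per dose = Dose / Vd = 1900 / 364 = 5.220 mg/L
k = ln2 / t½ = 0.693147 / 11.9 = 0.05825 h⁻¹
Fraction remaining after one interval: r = e^(−kτ) = e^(−0.05825 × 7.89) = 0.6315
Before dose 6, 5 doses have been given (aged 1τ, 2τ, 3τ, 4τ, 5τ).
C_trough = C₀ × (r + r² + … + r^5) = C₀ × r(1−r^5)/(1−r)
        = 5.220 × 0.6315 × (1 − 0.1004) / (1 − 0.6315) = 8.047 mg/L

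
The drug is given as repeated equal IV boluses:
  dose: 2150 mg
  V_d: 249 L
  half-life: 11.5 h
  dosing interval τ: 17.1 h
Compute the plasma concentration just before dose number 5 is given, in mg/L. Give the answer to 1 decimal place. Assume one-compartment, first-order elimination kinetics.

4.7 mg/L

C₀ per dose = Dose / Vd = 2150 / 249 = 8.635 mg/L
k = ln2 / t½ = 0.693147 / 11.5 = 0.06027 h⁻¹
Fraction remaining after one interval: r = e^(−kτ) = e^(−0.06027 × 17.1) = 0.3568
Before dose 5, 4 doses have been given (aged 1τ, 2τ, 3τ, 4τ).
C_trough = C₀ × (r + r² + … + r^4) = C₀ × r(1−r^4)/(1−r)
        = 8.635 × 0.3568 × (1 − 0.01621) / (1 − 0.3568) = 4.712 mg/L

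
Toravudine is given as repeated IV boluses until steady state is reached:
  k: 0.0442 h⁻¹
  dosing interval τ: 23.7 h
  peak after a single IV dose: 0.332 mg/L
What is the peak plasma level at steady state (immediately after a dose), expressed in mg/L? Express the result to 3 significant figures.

0.511 mg/L

e^(−kτ) = e^(−0.04420 × 23.7) = 0.3508
Accumulation ratio R = 1 / (1 − e^(−kτ)) = 1 / (1 − 0.3508) = 1.540
Steady-state peak = C₀ × R = 0.332 × 1.540 = 0.5113 mg/L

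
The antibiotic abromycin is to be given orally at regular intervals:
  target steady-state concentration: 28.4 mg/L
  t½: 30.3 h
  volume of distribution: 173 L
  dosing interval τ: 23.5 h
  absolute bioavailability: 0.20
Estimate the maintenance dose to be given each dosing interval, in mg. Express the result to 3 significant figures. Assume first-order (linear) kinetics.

13200 mg

k = ln2 / t½ = 0.693147 / 30.3 = 0.02288 h⁻¹
CL = k × Vd = 0.02288 × 173 = 3.958 L/h
At steady state, F × (Dose/τ) = Css × CL.
Dose = Css × CL × τ / F = 28.4 × 3.958 × 23.5 / 0.20 = 13210 mg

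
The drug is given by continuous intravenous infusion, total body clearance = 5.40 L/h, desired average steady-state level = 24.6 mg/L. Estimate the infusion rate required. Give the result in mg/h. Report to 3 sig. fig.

At steady state, infusion rate R₀ = Css × CL = 24.6 × 5.400 = 132.8 mg/h

133 mg/h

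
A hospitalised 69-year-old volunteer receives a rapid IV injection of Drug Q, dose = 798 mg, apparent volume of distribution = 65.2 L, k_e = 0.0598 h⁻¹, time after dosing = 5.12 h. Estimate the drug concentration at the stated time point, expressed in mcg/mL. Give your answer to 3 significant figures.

C₀ = Dose / Vd = 798.0 / 65.2 = 12.24 mg/L
C = C₀ · e^(−k·t) = 12.24 × e^(−0.05980 × 5.12)
  = 12.24 × 0.7363 = 9.012 mg/L
(9.012 mg/L = 9.012 mcg/mL)

9.01 mcg/mL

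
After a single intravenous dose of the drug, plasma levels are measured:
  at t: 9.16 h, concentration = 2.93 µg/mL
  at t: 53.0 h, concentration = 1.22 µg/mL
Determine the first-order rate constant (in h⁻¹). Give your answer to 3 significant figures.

k = ln(C₁/C₂) / (t₂ − t₁) = ln(2.93/1.22) / (53.0 − 9.16)
  = 0.8762 / 43.84 = 0.01999 h⁻¹

0.0200 h⁻¹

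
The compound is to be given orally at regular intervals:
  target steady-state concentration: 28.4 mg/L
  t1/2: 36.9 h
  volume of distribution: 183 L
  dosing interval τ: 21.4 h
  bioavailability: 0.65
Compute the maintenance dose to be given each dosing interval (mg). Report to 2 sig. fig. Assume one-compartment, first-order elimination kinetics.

3200 mg

k = ln2 / t½ = 0.693147 / 36.9 = 0.01878 h⁻¹
CL = k × Vd = 0.01878 × 183 = 3.437 L/h
At steady state, F × (Dose/τ) = Css × CL.
Dose = Css × CL × τ / F = 28.4 × 3.437 × 21.4 / 0.65 = 3214 mg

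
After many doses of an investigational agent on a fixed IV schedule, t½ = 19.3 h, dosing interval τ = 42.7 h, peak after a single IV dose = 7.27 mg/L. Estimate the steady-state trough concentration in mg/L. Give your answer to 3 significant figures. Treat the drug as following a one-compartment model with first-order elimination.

2.00 mg/L

k = ln2 / t½ = 0.693147 / 19.3 = 0.03591 h⁻¹
e^(−kτ) = e^(−0.03591 × 42.7) = 0.2158
Accumulation ratio R = 1 / (1 − e^(−kτ)) = 1 / (1 − 0.2158) = 1.275
Steady-state trough = C₀ × R × e^(−kτ) = 7.27 × 1.275 × 0.2158 = 2.000 mg/L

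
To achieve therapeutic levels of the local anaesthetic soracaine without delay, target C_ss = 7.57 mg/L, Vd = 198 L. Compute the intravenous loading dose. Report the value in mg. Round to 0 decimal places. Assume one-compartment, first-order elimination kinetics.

LD = Css × Vd = 7.57 × 198 = 1499 mg

1499 mg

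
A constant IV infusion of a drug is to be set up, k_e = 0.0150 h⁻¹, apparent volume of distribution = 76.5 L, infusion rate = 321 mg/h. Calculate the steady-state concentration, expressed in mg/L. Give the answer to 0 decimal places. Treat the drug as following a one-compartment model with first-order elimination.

CL = k × Vd = 0.01500 × 76.5 = 1.148 L/h
At steady state Css = R₀ / CL = 321 / 1.148 = 279.6 mg/L

280 mg/L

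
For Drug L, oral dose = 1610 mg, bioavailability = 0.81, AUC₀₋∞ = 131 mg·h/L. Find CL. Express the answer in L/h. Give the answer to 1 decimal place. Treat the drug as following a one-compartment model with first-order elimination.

10.0 L/h

CL = F·Dose / AUC = 0.81 × 1610 / 131 = 9.955 L/h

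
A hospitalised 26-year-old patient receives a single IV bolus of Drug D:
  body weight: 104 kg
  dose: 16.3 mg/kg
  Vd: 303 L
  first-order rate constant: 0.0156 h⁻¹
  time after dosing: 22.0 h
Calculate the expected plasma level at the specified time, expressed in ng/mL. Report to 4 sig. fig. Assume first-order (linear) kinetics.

3969 ng/mL

Total dose = 16.3 × 104 = 1695 mg
C₀ = Dose / Vd = 1695 / 303 = 5.594 mg/L
C = C₀ · e^(−k·t) = 5.594 × e^(−0.01560 × 22.0)
  = 5.594 × 0.7095 = 3.969 mg/L
Convert: 3.969 mg/L × 1000 = 3969 ng/mL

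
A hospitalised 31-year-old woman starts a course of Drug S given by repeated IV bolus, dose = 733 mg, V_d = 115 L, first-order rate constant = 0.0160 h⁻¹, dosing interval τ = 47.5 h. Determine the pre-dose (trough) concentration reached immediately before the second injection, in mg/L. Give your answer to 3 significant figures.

2.98 mg/L

C₀ per dose = Dose / Vd = 733 / 115 = 6.374 mg/L
Fraction remaining after one interval: r = e^(−kτ) = e^(−0.01600 × 47.5) = 0.4677
Before dose 2, 1 dose has been given (aged 1τ).
C_trough = C₀ × r = 6.374 × 0.4677 = 2.981 mg/L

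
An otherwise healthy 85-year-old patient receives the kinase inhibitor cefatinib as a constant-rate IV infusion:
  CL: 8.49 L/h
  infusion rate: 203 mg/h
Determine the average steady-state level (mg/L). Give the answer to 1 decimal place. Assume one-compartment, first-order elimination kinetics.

At steady state Css = R₀ / CL = 203 / 8.490 = 23.91 mg/L

23.9 mg/L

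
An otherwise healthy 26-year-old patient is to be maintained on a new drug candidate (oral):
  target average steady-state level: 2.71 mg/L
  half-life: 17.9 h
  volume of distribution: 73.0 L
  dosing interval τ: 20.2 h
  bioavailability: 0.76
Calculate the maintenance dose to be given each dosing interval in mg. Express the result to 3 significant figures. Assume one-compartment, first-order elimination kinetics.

k = ln2 / t½ = 0.693147 / 17.9 = 0.03872 h⁻¹
CL = k × Vd = 0.03872 × 73.0 = 2.827 L/h
At steady state, F × (Dose/τ) = Css × CL.
Dose = Css × CL × τ / F = 2.71 × 2.827 × 20.2 / 0.76 = 203.6 mg

204 mg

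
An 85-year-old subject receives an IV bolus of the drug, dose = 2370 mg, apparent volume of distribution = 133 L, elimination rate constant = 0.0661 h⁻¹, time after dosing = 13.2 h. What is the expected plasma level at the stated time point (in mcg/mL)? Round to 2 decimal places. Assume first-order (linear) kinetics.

C₀ = Dose / Vd = 2370 / 133 = 17.82 mg/L
C = C₀ · e^(−k·t) = 17.82 × e^(−0.06610 × 13.2)
  = 17.82 × 0.4179 = 7.447 mg/L
(7.447 mg/L = 7.447 mcg/mL)

7.45 mcg/mL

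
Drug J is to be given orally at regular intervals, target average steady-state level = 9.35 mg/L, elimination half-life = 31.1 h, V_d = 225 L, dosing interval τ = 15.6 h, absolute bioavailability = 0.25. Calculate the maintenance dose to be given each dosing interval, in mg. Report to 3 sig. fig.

2930 mg

k = ln2 / t½ = 0.693147 / 31.1 = 0.02229 h⁻¹
CL = k × Vd = 0.02229 × 225 = 5.015 L/h
At steady state, F × (Dose/τ) = Css × CL.
Dose = Css × CL × τ / F = 9.35 × 5.015 × 15.6 / 0.25 = 2926 mg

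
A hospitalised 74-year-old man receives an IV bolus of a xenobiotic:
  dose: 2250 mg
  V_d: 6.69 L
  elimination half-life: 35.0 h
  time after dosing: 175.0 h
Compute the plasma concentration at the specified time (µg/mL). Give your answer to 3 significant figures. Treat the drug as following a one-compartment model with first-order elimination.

C₀ = Dose / Vd = 2250 / 6.69 = 336.3 mg/L
k = ln2 / t½ = 0.693147 / 35.0 = 0.01980 h⁻¹
t / t½ = 175.0 / 35.0 = 5 half-lives
C = C₀ × (1/2)^5 = 336.3 × 0.03125 = 10.51 mg/L
(10.51 mg/L = 10.51 µg/mL)

10.5 µg/mL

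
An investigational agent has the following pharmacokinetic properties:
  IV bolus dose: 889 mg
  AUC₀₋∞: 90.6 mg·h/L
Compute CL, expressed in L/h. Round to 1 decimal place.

9.8 L/h

CL = Dose / AUC = 889 / 90.6 = 9.812 L/h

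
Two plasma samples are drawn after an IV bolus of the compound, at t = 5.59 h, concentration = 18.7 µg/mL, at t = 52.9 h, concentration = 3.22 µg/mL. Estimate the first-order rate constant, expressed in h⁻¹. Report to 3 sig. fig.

k = ln(C₁/C₂) / (t₂ − t₁) = ln(18.7/3.22) / (52.9 − 5.59)
  = 1.759 / 47.31 = 0.03718 h⁻¹

0.0372 h⁻¹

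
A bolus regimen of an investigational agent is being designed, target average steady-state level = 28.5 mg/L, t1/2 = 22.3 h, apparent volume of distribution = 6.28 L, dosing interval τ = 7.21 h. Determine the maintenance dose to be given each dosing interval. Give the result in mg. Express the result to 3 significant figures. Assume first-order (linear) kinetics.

40.1 mg

k = ln2 / t½ = 0.693147 / 22.3 = 0.03108 h⁻¹
CL = k × Vd = 0.03108 × 6.28 = 0.1952 L/h
At steady state, Dose/τ = Css × CL.
Dose = Css × CL × τ = 28.5 × 0.1952 × 7.21 = 40.11 mg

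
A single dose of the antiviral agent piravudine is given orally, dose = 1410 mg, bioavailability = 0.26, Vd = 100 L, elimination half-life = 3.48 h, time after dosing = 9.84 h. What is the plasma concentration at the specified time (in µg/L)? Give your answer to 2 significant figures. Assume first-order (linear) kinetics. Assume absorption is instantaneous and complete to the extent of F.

Amount reaching circulation = F × Dose = 0.26 × 1410 = 366.6 mg
C₀ = F·Dose / Vd = 366.6 / 100 = 3.666 mg/L
k = ln2 / t½ = 0.693147 / 3.48 = 0.1992 h⁻¹
C = C₀ · e^(−k·t) = 3.666 × e^(−0.1992 × 9.84)
  = 3.666 × 0.1408 = 0.5162 mg/L
Convert: 0.5162 mg/L × 1000 = 516.2 µg/L

520 µg/L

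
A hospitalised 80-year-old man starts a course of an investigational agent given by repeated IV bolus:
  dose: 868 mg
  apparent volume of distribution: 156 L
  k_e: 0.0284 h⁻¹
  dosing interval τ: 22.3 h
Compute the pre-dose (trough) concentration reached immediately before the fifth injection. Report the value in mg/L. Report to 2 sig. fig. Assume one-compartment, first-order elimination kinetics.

C₀ per dose = Dose / Vd = 868 / 156 = 5.564 mg/L
Fraction remaining after one interval: r = e^(−kτ) = e^(−0.02840 × 22.3) = 0.5308
Before dose 5, 4 doses have been given (aged 1τ, 2τ, 3τ, 4τ).
C_trough = C₀ × (r + r² + … + r^4) = C₀ × r(1−r^4)/(1−r)
        = 5.564 × 0.5308 × (1 − 0.07938) / (1 − 0.5308) = 5.795 mg/L

5.8 mg/L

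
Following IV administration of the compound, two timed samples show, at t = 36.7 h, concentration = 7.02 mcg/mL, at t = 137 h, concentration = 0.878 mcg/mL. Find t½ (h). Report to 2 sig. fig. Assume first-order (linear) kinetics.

k = ln(C₁/C₂) / (t₂ − t₁) = ln(7.02/0.878) / (137 − 36.7)
  = 2.079 / 100.3 = 0.02073 h⁻¹
t½ = ln2 / k = 0.693147 / 0.02073 = 33.44 h

33 h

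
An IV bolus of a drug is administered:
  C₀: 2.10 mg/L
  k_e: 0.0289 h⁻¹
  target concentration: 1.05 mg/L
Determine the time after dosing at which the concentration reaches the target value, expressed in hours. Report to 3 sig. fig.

24.0 h

t = ln(C₀ / C) / k = ln(2.100 / 1.05) / 0.02890
  = ln(2.000) / 0.02890 = 0.6931 / 0.02890 = 23.98 h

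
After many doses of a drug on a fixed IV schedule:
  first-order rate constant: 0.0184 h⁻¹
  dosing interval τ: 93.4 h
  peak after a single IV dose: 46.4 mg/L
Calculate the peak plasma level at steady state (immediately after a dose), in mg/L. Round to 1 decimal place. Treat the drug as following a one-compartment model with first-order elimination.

56.5 mg/L

e^(−kτ) = e^(−0.01840 × 93.4) = 0.1793
Accumulation ratio R = 1 / (1 − e^(−kτ)) = 1 / (1 − 0.1793) = 1.218
Steady-state peak = C₀ × R = 46.4 × 1.218 = 56.52 mg/L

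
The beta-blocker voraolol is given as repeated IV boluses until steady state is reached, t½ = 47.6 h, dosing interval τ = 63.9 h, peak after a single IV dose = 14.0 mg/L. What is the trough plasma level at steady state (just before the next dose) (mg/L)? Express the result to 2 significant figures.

9.1 mg/L

k = ln2 / t½ = 0.693147 / 47.6 = 0.01456 h⁻¹
e^(−kτ) = e^(−0.01456 × 63.9) = 0.3944
Accumulation ratio R = 1 / (1 − e^(−kτ)) = 1 / (1 − 0.3944) = 1.651
Steady-state trough = C₀ × R × e^(−kτ) = 14.0 × 1.651 × 0.3944 = 9.116 mg/L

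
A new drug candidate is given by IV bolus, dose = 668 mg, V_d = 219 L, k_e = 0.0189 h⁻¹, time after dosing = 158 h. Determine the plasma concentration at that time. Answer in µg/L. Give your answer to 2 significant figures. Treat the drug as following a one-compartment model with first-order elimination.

C₀ = Dose / Vd = 668.0 / 219 = 3.050 mg/L
C = C₀ · e^(−k·t) = 3.050 × e^(−0.01890 × 158)
  = 3.050 × 0.05048 = 0.1540 mg/L
Convert: 0.1540 mg/L × 1000 = 154.0 µg/L

150 µg/L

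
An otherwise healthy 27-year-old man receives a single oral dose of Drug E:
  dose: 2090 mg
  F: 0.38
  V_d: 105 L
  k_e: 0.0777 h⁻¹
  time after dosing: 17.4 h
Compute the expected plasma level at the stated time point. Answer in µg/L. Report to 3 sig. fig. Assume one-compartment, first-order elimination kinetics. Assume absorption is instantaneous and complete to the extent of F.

1960 µg/L

Amount reaching circulation = F × Dose = 0.38 × 2090 = 794.2 mg
C₀ = F·Dose / Vd = 794.2 / 105 = 7.564 mg/L
C = C₀ · e^(−k·t) = 7.564 × e^(−0.07770 × 17.4)
  = 7.564 × 0.2587 = 1.957 mg/L
Convert: 1.957 mg/L × 1000 = 1957 µg/L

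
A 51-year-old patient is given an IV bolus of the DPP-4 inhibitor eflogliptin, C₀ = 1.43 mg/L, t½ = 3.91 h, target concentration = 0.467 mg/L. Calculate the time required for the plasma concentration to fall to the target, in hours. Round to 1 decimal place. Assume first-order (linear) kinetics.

6.3 h

k = ln2 / t½ = 0.693147 / 3.91 = 0.1773 h⁻¹
t = ln(C₀ / C) / k = ln(1.430 / 0.467) / 0.1773
  = ln(3.062) / 0.1773 = 1.119 / 0.1773 = 6.311 h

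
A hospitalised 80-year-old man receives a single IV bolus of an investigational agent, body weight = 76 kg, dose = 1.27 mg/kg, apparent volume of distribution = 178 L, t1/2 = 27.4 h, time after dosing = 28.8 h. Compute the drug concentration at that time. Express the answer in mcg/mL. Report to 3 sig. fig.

0.262 mcg/mL

Total dose = 1.27 × 76 = 96.52 mg
C₀ = Dose / Vd = 96.52 / 178 = 0.5422 mg/L
k = ln2 / t½ = 0.693147 / 27.4 = 0.02530 h⁻¹
C = C₀ · e^(−k·t) = 0.5422 × e^(−0.02530 × 28.8)
  = 0.5422 × 0.4826 = 0.2617 mg/L
(0.2617 mg/L = 0.2617 mcg/mL)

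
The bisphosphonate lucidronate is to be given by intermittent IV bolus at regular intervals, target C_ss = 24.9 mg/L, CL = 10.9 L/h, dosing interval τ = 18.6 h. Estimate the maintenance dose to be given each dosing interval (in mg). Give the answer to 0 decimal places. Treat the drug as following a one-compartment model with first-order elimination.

5048 mg

At steady state, Dose/τ = Css × CL.
Dose = Css × CL × τ = 24.9 × 10.90 × 18.6 = 5048 mg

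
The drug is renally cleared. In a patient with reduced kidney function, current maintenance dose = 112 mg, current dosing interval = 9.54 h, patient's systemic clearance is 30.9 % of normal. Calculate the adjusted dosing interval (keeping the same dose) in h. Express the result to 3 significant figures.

30.9 h

To keep the same average steady-state level, dosing rate must scale with clearance.
CL ratio = 30.9 / 100 = 0.3090
New interval (same dose) = 9.54 / 0.3090 = 30.87 h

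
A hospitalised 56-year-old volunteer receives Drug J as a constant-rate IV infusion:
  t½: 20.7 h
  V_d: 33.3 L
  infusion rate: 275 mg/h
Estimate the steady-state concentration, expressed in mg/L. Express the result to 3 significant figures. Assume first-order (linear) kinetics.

k = ln2 / t½ = 0.693147 / 20.7 = 0.03349 h⁻¹
CL = k × Vd = 0.03349 × 33.3 = 1.115 L/h
At steady state Css = R₀ / CL = 275 / 1.115 = 246.6 mg/L

247 mg/L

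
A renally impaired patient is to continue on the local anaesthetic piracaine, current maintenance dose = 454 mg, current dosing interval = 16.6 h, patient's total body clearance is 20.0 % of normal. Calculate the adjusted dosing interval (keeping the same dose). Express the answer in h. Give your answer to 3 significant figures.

83.0 h

To keep the same average steady-state level, dosing rate must scale with clearance.
CL ratio = 20.0 / 100 = 0.2000
New interval (same dose) = 16.6 / 0.2000 = 83.00 h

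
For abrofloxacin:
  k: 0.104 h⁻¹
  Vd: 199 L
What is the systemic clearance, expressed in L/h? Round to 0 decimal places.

CL = k × Vd = 0.104 × 199 = 20.70 L/h

21 L/h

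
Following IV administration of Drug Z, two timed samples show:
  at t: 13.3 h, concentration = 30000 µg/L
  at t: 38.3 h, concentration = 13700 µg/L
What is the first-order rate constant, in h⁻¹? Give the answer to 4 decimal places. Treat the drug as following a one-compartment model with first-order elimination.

0.0314 h⁻¹

k = ln(C₁/C₂) / (t₂ − t₁) = ln(30000/13700) / (38.3 − 13.3)
  = 0.7838 / 25.00 = 0.03135 h⁻¹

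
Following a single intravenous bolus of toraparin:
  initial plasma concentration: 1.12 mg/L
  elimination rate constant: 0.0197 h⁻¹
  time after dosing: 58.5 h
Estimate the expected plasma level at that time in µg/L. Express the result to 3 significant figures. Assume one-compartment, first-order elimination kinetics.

354 µg/L

C = C₀ · e^(−k·t) = 1.120 × e^(−0.01970 × 58.5)
  = 1.120 × 0.3159 = 0.3538 mg/L
Convert: 0.3538 mg/L × 1000 = 353.8 µg/L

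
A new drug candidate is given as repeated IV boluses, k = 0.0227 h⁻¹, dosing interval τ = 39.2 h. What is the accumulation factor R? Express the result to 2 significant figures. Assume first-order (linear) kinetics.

1.7

e^(−kτ) = e^(−0.02270 × 39.2) = 0.4107
Accumulation ratio R = 1 / (1 − e^(−kτ)) = 1 / (1 − 0.4107) = 1.697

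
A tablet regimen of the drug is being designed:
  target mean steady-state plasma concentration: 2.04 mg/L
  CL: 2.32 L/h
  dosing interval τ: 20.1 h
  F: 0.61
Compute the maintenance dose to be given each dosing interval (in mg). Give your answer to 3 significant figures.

At steady state, F × (Dose/τ) = Css × CL.
Dose = Css × CL × τ / F = 2.04 × 2.320 × 20.1 / 0.61 = 155.9 mg

156 mg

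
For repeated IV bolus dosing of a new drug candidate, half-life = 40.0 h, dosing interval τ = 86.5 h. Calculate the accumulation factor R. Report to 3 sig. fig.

1.29

k = ln2 / t½ = 0.693147 / 40.0 = 0.01733 h⁻¹
e^(−kτ) = e^(−0.01733 × 86.5) = 0.2233
Accumulation ratio R = 1 / (1 − e^(−kτ)) = 1 / (1 − 0.2233) = 1.287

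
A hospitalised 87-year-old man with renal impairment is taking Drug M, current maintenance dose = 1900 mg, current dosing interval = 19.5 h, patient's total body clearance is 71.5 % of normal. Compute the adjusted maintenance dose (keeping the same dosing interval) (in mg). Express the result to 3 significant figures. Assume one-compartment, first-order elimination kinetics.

1360 mg

To keep the same average steady-state level, dosing rate must scale with clearance.
CL ratio = 71.5 / 100 = 0.7150
New dose (same interval) = 1900 × 0.7150 = 1359 mg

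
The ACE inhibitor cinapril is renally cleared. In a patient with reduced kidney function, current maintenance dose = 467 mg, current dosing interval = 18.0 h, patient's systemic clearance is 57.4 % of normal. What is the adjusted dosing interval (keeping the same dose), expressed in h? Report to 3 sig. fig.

To keep the same average steady-state level, dosing rate must scale with clearance.
CL ratio = 57.4 / 100 = 0.5740
New interval (same dose) = 18.0 / 0.5740 = 31.36 h

31.4 h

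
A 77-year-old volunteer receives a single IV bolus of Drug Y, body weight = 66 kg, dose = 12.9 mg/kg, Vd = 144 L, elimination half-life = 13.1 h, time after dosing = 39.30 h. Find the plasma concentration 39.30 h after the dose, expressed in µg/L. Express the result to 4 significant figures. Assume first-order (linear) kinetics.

739.1 µg/L

Total dose = 12.9 × 66 = 851.4 mg
C₀ = Dose / Vd = 851.4 / 144 = 5.913 mg/L
k = ln2 / t½ = 0.693147 / 13.1 = 0.05291 h⁻¹
t / t½ = 39.30 / 13.1 = 3 half-lives
C = C₀ × (1/2)^3 = 5.913 × 0.1250 = 0.7391 mg/L
Convert: 0.7391 mg/L × 1000 = 739.1 µg/L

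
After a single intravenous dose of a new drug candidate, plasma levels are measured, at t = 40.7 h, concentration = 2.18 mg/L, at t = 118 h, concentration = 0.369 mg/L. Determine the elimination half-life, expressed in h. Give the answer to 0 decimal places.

30 h

k = ln(C₁/C₂) / (t₂ − t₁) = ln(2.18/0.369) / (118 − 40.7)
  = 1.776 / 77.30 = 0.02298 h⁻¹
t½ = ln2 / k = 0.693147 / 0.02298 = 30.16 h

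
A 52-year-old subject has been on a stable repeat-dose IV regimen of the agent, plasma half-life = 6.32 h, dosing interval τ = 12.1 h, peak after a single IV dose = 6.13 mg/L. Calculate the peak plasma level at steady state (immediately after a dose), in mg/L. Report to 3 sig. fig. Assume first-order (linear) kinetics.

8.34 mg/L

k = ln2 / t½ = 0.693147 / 6.32 = 0.1097 h⁻¹
e^(−kτ) = e^(−0.1097 × 12.1) = 0.2652
Accumulation ratio R = 1 / (1 − e^(−kτ)) = 1 / (1 − 0.2652) = 1.361
Steady-state peak = C₀ × R = 6.13 × 1.361 = 8.343 mg/L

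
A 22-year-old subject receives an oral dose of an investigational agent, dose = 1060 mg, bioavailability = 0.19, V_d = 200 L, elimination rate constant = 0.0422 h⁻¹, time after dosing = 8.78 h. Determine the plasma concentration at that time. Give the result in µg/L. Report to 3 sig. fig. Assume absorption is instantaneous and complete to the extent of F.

Amount reaching circulation = F × Dose = 0.19 × 1060 = 201.4 mg
C₀ = F·Dose / Vd = 201.4 / 200 = 1.007 mg/L
C = C₀ · e^(−k·t) = 1.007 × e^(−0.04220 × 8.78)
  = 1.007 × 0.6904 = 0.6952 mg/L
Convert: 0.6952 mg/L × 1000 = 695.2 µg/L

695 µg/L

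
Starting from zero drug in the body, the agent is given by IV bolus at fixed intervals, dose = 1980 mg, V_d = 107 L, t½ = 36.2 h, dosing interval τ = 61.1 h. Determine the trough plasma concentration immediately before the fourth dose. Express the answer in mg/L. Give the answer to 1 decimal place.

8.1 mg/L

C₀ per dose = Dose / Vd = 1980 / 107 = 18.50 mg/L
k = ln2 / t½ = 0.693147 / 36.2 = 0.01915 h⁻¹
Fraction remaining after one interval: r = e^(−kτ) = e^(−0.01915 × 61.1) = 0.3103
Before dose 4, 3 doses have been given (aged 1τ, 2τ, 3τ).
C_trough = C₀ × (r + r² + … + r^3) = C₀ × r(1−r^3)/(1−r)
        = 18.50 × 0.3103 × (1 − 0.02988) / (1 − 0.3103) = 8.075 mg/L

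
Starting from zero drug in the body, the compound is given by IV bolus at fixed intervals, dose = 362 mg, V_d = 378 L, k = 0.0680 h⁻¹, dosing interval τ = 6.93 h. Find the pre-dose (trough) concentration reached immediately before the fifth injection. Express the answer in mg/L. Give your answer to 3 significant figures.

1.35 mg/L

C₀ per dose = Dose / Vd = 362 / 378 = 0.9577 mg/L
Fraction remaining after one interval: r = e^(−kτ) = e^(−0.06800 × 6.93) = 0.6242
Before dose 5, 4 doses have been given (aged 1τ, 2τ, 3τ, 4τ).
C_trough = C₀ × (r + r² + … + r^4) = C₀ × r(1−r^4)/(1−r)
        = 0.9577 × 0.6242 × (1 − 0.1518) / (1 − 0.6242) = 1.349 mg/L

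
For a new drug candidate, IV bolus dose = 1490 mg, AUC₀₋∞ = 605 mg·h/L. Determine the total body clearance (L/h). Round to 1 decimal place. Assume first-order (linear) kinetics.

2.5 L/h

CL = Dose / AUC = 1490 / 605 = 2.463 L/h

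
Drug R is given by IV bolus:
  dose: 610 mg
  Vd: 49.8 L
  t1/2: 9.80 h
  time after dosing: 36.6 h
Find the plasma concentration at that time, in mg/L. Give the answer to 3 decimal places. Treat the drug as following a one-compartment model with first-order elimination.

C₀ = Dose / Vd = 610.0 / 49.8 = 12.25 mg/L
k = ln2 / t½ = 0.693147 / 9.80 = 0.07073 h⁻¹
C = C₀ · e^(−k·t) = 12.25 × e^(−0.07073 × 36.6)
  = 12.25 × 0.07512 = 0.9202 mg/L

0.920 mg/L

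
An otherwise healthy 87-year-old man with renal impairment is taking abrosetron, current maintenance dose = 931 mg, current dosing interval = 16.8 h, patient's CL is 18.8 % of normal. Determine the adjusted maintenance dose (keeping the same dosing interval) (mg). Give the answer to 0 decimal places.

175 mg

To keep the same average steady-state level, dosing rate must scale with clearance.
CL ratio = 18.8 / 100 = 0.1880
New dose (same interval) = 931 × 0.1880 = 175.0 mg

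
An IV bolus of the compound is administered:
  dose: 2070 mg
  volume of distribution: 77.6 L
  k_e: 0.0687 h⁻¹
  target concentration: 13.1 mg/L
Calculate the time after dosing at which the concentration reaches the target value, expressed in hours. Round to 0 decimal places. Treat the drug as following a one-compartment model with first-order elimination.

C₀ = Dose / Vd = 2070 / 77.6 = 26.68 mg/L
t = ln(C₀ / C) / k = ln(26.68 / 13.1) / 0.06870
  = ln(2.037) / 0.06870 = 0.7115 / 0.06870 = 10.36 h

10 h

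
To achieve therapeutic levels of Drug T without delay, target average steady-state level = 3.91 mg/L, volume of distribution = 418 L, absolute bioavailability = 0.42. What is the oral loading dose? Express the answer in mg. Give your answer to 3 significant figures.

LD = Css × Vd / F = 3.91 × 418 / 0.42 = 3891 mg

3890 mg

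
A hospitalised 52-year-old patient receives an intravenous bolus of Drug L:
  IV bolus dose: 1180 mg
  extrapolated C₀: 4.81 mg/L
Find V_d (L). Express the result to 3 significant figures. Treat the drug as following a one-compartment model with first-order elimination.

Vd = Dose / C₀ = 1180 / 4.81 = 245.3 L

245 L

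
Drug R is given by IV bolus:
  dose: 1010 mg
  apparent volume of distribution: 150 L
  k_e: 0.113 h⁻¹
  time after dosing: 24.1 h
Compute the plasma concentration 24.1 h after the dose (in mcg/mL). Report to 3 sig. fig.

C₀ = Dose / Vd = 1010 / 150 = 6.733 mg/L
C = C₀ · e^(−k·t) = 6.733 × e^(−0.1130 × 24.1)
  = 6.733 × 0.06566 = 0.4421 mg/L
(0.4421 mg/L = 0.4421 mcg/mL)

0.442 mcg/mL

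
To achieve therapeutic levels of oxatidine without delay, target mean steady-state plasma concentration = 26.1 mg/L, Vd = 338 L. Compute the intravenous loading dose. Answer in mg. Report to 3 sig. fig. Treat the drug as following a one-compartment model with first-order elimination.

LD = Css × Vd = 26.1 × 338 = 8822 mg

8820 mg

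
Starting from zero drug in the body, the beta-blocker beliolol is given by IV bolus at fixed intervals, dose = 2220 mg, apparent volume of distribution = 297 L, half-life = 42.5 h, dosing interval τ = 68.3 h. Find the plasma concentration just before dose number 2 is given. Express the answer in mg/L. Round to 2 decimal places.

C₀ per dose = Dose / Vd = 2220 / 297 = 7.475 mg/L
k = ln2 / t½ = 0.693147 / 42.5 = 0.01631 h⁻¹
Fraction remaining after one interval: r = e^(−kτ) = e^(−0.01631 × 68.3) = 0.3283
Before dose 2, 1 dose has been given (aged 1τ).
C_trough = C₀ × r = 7.475 × 0.3283 = 2.454 mg/L

2.45 mg/L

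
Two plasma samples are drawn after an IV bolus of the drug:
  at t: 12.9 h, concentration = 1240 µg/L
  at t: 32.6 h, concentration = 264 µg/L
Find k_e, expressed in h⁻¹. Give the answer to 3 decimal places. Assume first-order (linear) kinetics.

0.079 h⁻¹

k = ln(C₁/C₂) / (t₂ − t₁) = ln(1240/264) / (32.6 − 12.9)
  = 1.547 / 19.70 = 0.07853 h⁻¹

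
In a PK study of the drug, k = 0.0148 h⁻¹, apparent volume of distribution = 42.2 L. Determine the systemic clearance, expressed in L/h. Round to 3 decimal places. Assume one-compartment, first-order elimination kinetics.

CL = k × Vd = 0.0148 × 42.2 = 0.6246 L/h

0.625 L/h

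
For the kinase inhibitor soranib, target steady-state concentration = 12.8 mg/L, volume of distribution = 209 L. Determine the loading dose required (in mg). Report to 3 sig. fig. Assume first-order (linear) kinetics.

2680 mg

LD = Css × Vd = 12.8 × 209 = 2675 mg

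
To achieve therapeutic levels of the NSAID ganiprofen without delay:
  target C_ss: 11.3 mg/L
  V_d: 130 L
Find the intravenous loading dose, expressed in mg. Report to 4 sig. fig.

LD = Css × Vd = 11.3 × 130 = 1469 mg

1469 mg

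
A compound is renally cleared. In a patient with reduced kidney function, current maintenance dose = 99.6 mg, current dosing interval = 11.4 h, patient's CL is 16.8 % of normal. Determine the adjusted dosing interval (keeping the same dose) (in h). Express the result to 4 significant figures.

To keep the same average steady-state level, dosing rate must scale with clearance.
CL ratio = 16.8 / 100 = 0.1680
New interval (same dose) = 11.4 / 0.1680 = 67.86 h

67.86 h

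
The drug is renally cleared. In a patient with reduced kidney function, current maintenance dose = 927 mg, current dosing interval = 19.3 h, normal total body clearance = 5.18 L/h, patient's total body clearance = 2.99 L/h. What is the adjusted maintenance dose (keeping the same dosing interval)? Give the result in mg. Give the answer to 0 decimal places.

535 mg

To keep the same average steady-state level, dosing rate must scale with clearance.
CL ratio = 2.99 / 5.18 = 0.5772
New dose (same interval) = 927 × 0.5772 = 535.1 mg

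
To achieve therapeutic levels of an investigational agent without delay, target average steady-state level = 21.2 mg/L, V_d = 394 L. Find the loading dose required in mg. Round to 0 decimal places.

8353 mg

LD = Css × Vd = 21.2 × 394 = 8353 mg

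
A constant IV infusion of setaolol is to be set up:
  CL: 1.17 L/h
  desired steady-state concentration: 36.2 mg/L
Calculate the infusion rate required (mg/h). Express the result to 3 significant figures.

42.4 mg/h

At steady state, infusion rate R₀ = Css × CL = 36.2 × 1.170 = 42.35 mg/h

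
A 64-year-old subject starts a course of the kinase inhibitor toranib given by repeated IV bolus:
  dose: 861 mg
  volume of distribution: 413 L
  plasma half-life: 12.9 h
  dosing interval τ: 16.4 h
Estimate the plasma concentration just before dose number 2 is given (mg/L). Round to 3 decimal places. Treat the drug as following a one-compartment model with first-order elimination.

0.864 mg/L

C₀ per dose = Dose / Vd = 861 / 413 = 2.085 mg/L
k = ln2 / t½ = 0.693147 / 12.9 = 0.05373 h⁻¹
Fraction remaining after one interval: r = e^(−kτ) = e^(−0.05373 × 16.4) = 0.4143
Before dose 2, 1 dose has been given (aged 1τ).
C_trough = C₀ × r = 2.085 × 0.4143 = 0.8638 mg/L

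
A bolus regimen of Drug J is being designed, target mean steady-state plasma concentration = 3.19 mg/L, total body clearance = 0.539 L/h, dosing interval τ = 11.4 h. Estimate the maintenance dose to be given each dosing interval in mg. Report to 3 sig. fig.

At steady state, Dose/τ = Css × CL.
Dose = Css × CL × τ = 3.19 × 0.5390 × 11.4 = 19.60 mg

19.6 mg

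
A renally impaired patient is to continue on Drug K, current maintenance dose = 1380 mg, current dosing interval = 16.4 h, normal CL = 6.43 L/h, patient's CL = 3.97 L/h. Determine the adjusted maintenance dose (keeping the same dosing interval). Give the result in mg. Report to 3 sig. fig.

To keep the same average steady-state level, dosing rate must scale with clearance.
CL ratio = 3.97 / 6.43 = 0.6174
New dose (same interval) = 1380 × 0.6174 = 852.0 mg

852 mg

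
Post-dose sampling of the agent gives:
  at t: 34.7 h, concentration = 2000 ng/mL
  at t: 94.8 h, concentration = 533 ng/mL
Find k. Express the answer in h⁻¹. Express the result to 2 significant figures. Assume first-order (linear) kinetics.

k = ln(C₁/C₂) / (t₂ − t₁) = ln(2000/533) / (94.8 − 34.7)
  = 1.322 / 60.10 = 0.02200 h⁻¹

0.022 h⁻¹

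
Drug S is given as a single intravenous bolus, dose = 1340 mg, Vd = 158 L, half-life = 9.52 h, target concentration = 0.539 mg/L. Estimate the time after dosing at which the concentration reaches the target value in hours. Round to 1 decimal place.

37.9 h

C₀ = Dose / Vd = 1340 / 158 = 8.481 mg/L
k = ln2 / t½ = 0.693147 / 9.52 = 0.07281 h⁻¹
t = ln(C₀ / C) / k = ln(8.481 / 0.539) / 0.07281
  = ln(15.73) / 0.07281 = 2.756 / 0.07281 = 37.85 h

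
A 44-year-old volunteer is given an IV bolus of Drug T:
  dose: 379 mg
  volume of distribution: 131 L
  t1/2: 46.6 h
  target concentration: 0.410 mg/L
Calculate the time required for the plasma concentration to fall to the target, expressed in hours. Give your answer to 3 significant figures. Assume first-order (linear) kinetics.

131 h

C₀ = Dose / Vd = 379.0 / 131 = 2.893 mg/L
k = ln2 / t½ = 0.693147 / 46.6 = 0.01487 h⁻¹
t = ln(C₀ / C) / k = ln(2.893 / 0.410) / 0.01487
  = ln(7.056) / 0.01487 = 1.954 / 0.01487 = 131.4 h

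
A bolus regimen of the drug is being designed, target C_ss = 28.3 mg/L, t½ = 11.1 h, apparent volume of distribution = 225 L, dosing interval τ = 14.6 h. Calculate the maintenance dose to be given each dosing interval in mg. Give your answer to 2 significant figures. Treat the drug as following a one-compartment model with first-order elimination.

k = ln2 / t½ = 0.693147 / 11.1 = 0.06245 h⁻¹
CL = k × Vd = 0.06245 × 225 = 14.05 L/h
At steady state, Dose/τ = Css × CL.
Dose = Css × CL × τ = 28.3 × 14.05 × 14.6 = 5805 mg

5800 mg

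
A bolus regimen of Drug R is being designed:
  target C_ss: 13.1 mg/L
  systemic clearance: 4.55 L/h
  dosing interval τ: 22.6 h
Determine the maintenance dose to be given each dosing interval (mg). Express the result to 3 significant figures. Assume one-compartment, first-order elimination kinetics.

At steady state, Dose/τ = Css × CL.
Dose = Css × CL × τ = 13.1 × 4.550 × 22.6 = 1347 mg

1350 mg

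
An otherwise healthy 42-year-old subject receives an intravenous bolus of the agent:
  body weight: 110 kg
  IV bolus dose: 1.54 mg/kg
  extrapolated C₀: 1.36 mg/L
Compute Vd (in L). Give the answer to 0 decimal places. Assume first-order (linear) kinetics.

125 L

Dose = 1.54 × 110 = 169.4 mg
Vd = Dose / C₀ = 169.4 / 1.36 = 124.6 L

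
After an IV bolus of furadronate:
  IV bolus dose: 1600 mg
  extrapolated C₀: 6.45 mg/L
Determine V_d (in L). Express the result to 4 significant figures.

Vd = Dose / C₀ = 1600 / 6.45 = 248.1 L

248.1 L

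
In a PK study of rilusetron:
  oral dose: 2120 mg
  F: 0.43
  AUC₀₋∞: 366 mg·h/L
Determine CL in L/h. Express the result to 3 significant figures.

CL = F·Dose / AUC = 0.43 × 2120 / 366 = 2.491 L/h

2.49 L/h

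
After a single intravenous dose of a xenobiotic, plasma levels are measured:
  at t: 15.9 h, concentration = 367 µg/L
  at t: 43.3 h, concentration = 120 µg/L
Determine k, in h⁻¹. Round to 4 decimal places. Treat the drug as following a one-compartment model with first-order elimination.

0.0408 h⁻¹

k = ln(C₁/C₂) / (t₂ − t₁) = ln(367/120) / (43.3 − 15.9)
  = 1.118 / 27.40 = 0.04080 h⁻¹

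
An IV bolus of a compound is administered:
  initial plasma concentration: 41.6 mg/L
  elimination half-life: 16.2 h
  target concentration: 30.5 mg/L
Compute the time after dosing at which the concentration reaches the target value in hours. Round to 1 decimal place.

7.3 h

k = ln2 / t½ = 0.693147 / 16.2 = 0.04279 h⁻¹
t = ln(C₀ / C) / k = ln(41.60 / 30.5) / 0.04279
  = ln(1.364) / 0.04279 = 0.3104 / 0.04279 = 7.254 h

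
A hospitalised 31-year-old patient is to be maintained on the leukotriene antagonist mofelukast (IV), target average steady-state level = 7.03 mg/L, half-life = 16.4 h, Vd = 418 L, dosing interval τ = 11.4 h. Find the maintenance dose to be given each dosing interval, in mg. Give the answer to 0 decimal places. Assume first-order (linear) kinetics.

1416 mg

k = ln2 / t½ = 0.693147 / 16.4 = 0.04227 h⁻¹
CL = k × Vd = 0.04227 × 418 = 17.67 L/h
At steady state, Dose/τ = Css × CL.
Dose = Css × CL × τ = 7.03 × 17.67 × 11.4 = 1416 mg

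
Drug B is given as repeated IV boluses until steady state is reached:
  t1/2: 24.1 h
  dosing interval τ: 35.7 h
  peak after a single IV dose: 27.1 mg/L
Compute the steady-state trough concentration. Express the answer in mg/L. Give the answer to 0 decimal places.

15 mg/L

k = ln2 / t½ = 0.693147 / 24.1 = 0.02876 h⁻¹
e^(−kτ) = e^(−0.02876 × 35.7) = 0.3582
Accumulation ratio R = 1 / (1 − e^(−kτ)) = 1 / (1 − 0.3582) = 1.558
Steady-state trough = C₀ × R × e^(−kτ) = 27.1 × 1.558 × 0.3582 = 15.12 mg/L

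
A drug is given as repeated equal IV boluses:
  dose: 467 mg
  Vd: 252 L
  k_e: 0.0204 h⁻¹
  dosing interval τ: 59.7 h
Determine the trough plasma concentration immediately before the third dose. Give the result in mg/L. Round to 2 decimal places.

C₀ per dose = Dose / Vd = 467 / 252 = 1.853 mg/L
Fraction remaining after one interval: r = e^(−kτ) = e^(−0.02040 × 59.7) = 0.2959
Before dose 3, 2 doses have been given (aged 1τ, 2τ).
C_trough = C₀ × (r + r²) = 1.853 × (0.2959 + 0.08756) = 0.7106 mg/L

0.71 mg/L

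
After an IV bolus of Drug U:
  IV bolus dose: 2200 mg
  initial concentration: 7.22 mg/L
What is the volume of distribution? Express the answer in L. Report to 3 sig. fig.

Vd = Dose / C₀ = 2200 / 7.22 = 304.7 L

305 L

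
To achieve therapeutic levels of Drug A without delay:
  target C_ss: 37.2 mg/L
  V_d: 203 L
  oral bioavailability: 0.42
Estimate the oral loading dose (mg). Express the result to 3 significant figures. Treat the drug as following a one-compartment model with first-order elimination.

18000 mg

LD = Css × Vd / F = 37.2 × 203 / 0.42 = 17980 mg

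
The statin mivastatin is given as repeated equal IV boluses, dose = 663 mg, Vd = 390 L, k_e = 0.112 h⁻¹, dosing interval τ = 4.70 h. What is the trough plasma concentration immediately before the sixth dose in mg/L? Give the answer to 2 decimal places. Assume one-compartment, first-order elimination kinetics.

2.28 mg/L

C₀ per dose = Dose / Vd = 663 / 390 = 1.700 mg/L
Fraction remaining after one interval: r = e^(−kτ) = e^(−0.1120 × 4.70) = 0.5907
Before dose 6, 5 doses have been given (aged 1τ, 2τ, 3τ, 4τ, 5τ).
C_trough = C₀ × (r + r² + … + r^5) = C₀ × r(1−r^5)/(1−r)
        = 1.700 × 0.5907 × (1 − 0.07192) / (1 − 0.5907) = 2.277 mg/L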